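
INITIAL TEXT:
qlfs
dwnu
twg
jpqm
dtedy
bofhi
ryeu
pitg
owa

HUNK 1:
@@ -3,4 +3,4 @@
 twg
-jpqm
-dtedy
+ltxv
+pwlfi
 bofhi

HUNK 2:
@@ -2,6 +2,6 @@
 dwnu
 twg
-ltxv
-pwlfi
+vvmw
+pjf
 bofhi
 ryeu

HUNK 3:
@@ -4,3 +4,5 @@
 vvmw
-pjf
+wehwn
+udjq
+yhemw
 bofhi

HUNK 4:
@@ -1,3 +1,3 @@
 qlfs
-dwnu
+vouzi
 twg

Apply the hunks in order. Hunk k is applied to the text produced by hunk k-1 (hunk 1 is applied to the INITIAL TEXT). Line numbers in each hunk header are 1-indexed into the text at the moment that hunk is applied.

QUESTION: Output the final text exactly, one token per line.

Answer: qlfs
vouzi
twg
vvmw
wehwn
udjq
yhemw
bofhi
ryeu
pitg
owa

Derivation:
Hunk 1: at line 3 remove [jpqm,dtedy] add [ltxv,pwlfi] -> 9 lines: qlfs dwnu twg ltxv pwlfi bofhi ryeu pitg owa
Hunk 2: at line 2 remove [ltxv,pwlfi] add [vvmw,pjf] -> 9 lines: qlfs dwnu twg vvmw pjf bofhi ryeu pitg owa
Hunk 3: at line 4 remove [pjf] add [wehwn,udjq,yhemw] -> 11 lines: qlfs dwnu twg vvmw wehwn udjq yhemw bofhi ryeu pitg owa
Hunk 4: at line 1 remove [dwnu] add [vouzi] -> 11 lines: qlfs vouzi twg vvmw wehwn udjq yhemw bofhi ryeu pitg owa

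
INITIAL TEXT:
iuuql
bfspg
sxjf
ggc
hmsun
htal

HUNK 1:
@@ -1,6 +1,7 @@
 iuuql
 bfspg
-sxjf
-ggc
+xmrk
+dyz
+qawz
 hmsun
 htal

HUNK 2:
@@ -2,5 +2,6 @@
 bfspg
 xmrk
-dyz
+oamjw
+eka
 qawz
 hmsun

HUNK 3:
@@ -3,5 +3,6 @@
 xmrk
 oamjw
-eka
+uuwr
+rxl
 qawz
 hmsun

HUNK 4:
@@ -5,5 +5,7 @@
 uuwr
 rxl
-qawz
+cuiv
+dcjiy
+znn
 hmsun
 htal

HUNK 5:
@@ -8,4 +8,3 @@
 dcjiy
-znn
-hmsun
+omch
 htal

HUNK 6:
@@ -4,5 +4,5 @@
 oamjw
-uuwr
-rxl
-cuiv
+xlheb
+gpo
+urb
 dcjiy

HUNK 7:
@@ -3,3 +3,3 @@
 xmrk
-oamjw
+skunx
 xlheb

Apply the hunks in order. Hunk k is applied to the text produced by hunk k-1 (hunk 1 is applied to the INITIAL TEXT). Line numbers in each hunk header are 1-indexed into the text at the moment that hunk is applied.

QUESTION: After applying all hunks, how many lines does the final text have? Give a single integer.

Answer: 10

Derivation:
Hunk 1: at line 1 remove [sxjf,ggc] add [xmrk,dyz,qawz] -> 7 lines: iuuql bfspg xmrk dyz qawz hmsun htal
Hunk 2: at line 2 remove [dyz] add [oamjw,eka] -> 8 lines: iuuql bfspg xmrk oamjw eka qawz hmsun htal
Hunk 3: at line 3 remove [eka] add [uuwr,rxl] -> 9 lines: iuuql bfspg xmrk oamjw uuwr rxl qawz hmsun htal
Hunk 4: at line 5 remove [qawz] add [cuiv,dcjiy,znn] -> 11 lines: iuuql bfspg xmrk oamjw uuwr rxl cuiv dcjiy znn hmsun htal
Hunk 5: at line 8 remove [znn,hmsun] add [omch] -> 10 lines: iuuql bfspg xmrk oamjw uuwr rxl cuiv dcjiy omch htal
Hunk 6: at line 4 remove [uuwr,rxl,cuiv] add [xlheb,gpo,urb] -> 10 lines: iuuql bfspg xmrk oamjw xlheb gpo urb dcjiy omch htal
Hunk 7: at line 3 remove [oamjw] add [skunx] -> 10 lines: iuuql bfspg xmrk skunx xlheb gpo urb dcjiy omch htal
Final line count: 10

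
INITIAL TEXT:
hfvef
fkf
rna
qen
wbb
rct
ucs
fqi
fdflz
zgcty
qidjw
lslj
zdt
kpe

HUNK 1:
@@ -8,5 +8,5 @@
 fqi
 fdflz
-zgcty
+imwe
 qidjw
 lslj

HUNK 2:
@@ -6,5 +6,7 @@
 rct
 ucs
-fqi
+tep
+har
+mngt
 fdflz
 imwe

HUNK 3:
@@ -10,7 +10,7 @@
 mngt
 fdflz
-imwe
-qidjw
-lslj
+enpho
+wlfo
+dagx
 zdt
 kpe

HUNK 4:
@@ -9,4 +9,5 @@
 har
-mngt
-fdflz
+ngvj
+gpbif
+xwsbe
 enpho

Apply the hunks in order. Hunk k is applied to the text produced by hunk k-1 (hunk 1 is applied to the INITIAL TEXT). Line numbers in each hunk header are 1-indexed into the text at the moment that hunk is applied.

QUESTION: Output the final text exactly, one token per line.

Hunk 1: at line 8 remove [zgcty] add [imwe] -> 14 lines: hfvef fkf rna qen wbb rct ucs fqi fdflz imwe qidjw lslj zdt kpe
Hunk 2: at line 6 remove [fqi] add [tep,har,mngt] -> 16 lines: hfvef fkf rna qen wbb rct ucs tep har mngt fdflz imwe qidjw lslj zdt kpe
Hunk 3: at line 10 remove [imwe,qidjw,lslj] add [enpho,wlfo,dagx] -> 16 lines: hfvef fkf rna qen wbb rct ucs tep har mngt fdflz enpho wlfo dagx zdt kpe
Hunk 4: at line 9 remove [mngt,fdflz] add [ngvj,gpbif,xwsbe] -> 17 lines: hfvef fkf rna qen wbb rct ucs tep har ngvj gpbif xwsbe enpho wlfo dagx zdt kpe

Answer: hfvef
fkf
rna
qen
wbb
rct
ucs
tep
har
ngvj
gpbif
xwsbe
enpho
wlfo
dagx
zdt
kpe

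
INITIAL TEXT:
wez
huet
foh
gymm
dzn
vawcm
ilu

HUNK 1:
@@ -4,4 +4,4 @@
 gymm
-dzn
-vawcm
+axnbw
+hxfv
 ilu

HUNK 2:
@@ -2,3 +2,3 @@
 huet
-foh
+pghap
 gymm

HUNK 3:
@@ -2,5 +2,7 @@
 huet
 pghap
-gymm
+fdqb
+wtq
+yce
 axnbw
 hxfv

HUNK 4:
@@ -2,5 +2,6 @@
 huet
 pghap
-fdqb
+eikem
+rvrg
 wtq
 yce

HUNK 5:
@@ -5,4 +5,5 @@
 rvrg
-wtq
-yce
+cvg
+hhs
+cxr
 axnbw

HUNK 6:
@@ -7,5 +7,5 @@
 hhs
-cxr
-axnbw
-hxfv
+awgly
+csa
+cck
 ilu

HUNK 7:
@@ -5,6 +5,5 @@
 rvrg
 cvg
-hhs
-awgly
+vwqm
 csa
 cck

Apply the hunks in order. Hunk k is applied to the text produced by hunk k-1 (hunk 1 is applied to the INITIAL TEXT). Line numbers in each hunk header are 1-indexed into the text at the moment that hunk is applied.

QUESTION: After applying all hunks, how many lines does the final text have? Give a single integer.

Hunk 1: at line 4 remove [dzn,vawcm] add [axnbw,hxfv] -> 7 lines: wez huet foh gymm axnbw hxfv ilu
Hunk 2: at line 2 remove [foh] add [pghap] -> 7 lines: wez huet pghap gymm axnbw hxfv ilu
Hunk 3: at line 2 remove [gymm] add [fdqb,wtq,yce] -> 9 lines: wez huet pghap fdqb wtq yce axnbw hxfv ilu
Hunk 4: at line 2 remove [fdqb] add [eikem,rvrg] -> 10 lines: wez huet pghap eikem rvrg wtq yce axnbw hxfv ilu
Hunk 5: at line 5 remove [wtq,yce] add [cvg,hhs,cxr] -> 11 lines: wez huet pghap eikem rvrg cvg hhs cxr axnbw hxfv ilu
Hunk 6: at line 7 remove [cxr,axnbw,hxfv] add [awgly,csa,cck] -> 11 lines: wez huet pghap eikem rvrg cvg hhs awgly csa cck ilu
Hunk 7: at line 5 remove [hhs,awgly] add [vwqm] -> 10 lines: wez huet pghap eikem rvrg cvg vwqm csa cck ilu
Final line count: 10

Answer: 10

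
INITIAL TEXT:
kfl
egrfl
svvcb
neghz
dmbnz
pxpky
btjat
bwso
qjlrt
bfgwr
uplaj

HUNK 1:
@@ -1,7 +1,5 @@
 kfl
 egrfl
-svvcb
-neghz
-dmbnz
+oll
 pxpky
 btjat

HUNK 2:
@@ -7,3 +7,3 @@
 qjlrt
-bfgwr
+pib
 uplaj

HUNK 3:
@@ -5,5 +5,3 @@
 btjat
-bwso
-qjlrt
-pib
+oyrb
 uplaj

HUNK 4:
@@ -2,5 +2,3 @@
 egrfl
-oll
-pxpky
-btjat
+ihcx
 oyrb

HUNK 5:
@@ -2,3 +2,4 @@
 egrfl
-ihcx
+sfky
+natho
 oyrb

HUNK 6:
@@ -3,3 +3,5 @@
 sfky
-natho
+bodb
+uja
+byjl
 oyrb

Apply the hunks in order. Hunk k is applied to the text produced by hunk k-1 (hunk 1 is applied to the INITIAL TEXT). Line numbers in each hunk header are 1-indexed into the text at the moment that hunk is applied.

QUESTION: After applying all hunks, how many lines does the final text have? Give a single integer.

Hunk 1: at line 1 remove [svvcb,neghz,dmbnz] add [oll] -> 9 lines: kfl egrfl oll pxpky btjat bwso qjlrt bfgwr uplaj
Hunk 2: at line 7 remove [bfgwr] add [pib] -> 9 lines: kfl egrfl oll pxpky btjat bwso qjlrt pib uplaj
Hunk 3: at line 5 remove [bwso,qjlrt,pib] add [oyrb] -> 7 lines: kfl egrfl oll pxpky btjat oyrb uplaj
Hunk 4: at line 2 remove [oll,pxpky,btjat] add [ihcx] -> 5 lines: kfl egrfl ihcx oyrb uplaj
Hunk 5: at line 2 remove [ihcx] add [sfky,natho] -> 6 lines: kfl egrfl sfky natho oyrb uplaj
Hunk 6: at line 3 remove [natho] add [bodb,uja,byjl] -> 8 lines: kfl egrfl sfky bodb uja byjl oyrb uplaj
Final line count: 8

Answer: 8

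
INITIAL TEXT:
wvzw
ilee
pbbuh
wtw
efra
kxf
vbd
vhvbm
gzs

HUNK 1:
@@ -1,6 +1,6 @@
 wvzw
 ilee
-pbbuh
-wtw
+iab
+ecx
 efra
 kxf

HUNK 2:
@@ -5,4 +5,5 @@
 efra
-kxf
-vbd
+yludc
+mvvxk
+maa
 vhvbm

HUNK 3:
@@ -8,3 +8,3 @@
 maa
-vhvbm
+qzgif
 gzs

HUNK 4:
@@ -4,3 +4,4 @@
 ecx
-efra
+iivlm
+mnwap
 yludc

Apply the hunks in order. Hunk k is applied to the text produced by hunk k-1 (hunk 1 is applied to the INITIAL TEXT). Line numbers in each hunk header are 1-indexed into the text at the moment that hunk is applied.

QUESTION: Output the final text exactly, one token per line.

Answer: wvzw
ilee
iab
ecx
iivlm
mnwap
yludc
mvvxk
maa
qzgif
gzs

Derivation:
Hunk 1: at line 1 remove [pbbuh,wtw] add [iab,ecx] -> 9 lines: wvzw ilee iab ecx efra kxf vbd vhvbm gzs
Hunk 2: at line 5 remove [kxf,vbd] add [yludc,mvvxk,maa] -> 10 lines: wvzw ilee iab ecx efra yludc mvvxk maa vhvbm gzs
Hunk 3: at line 8 remove [vhvbm] add [qzgif] -> 10 lines: wvzw ilee iab ecx efra yludc mvvxk maa qzgif gzs
Hunk 4: at line 4 remove [efra] add [iivlm,mnwap] -> 11 lines: wvzw ilee iab ecx iivlm mnwap yludc mvvxk maa qzgif gzs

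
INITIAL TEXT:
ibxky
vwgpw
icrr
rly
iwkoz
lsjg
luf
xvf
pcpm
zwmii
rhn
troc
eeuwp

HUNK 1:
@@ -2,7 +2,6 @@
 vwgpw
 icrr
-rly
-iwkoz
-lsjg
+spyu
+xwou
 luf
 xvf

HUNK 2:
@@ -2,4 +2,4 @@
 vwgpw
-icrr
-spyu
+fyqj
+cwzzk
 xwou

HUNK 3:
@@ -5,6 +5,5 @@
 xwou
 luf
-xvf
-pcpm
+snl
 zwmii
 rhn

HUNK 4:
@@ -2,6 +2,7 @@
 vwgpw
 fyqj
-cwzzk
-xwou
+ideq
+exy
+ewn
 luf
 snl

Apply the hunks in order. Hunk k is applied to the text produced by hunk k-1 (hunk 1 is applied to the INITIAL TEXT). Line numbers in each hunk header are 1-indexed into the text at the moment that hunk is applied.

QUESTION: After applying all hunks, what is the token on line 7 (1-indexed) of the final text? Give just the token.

Hunk 1: at line 2 remove [rly,iwkoz,lsjg] add [spyu,xwou] -> 12 lines: ibxky vwgpw icrr spyu xwou luf xvf pcpm zwmii rhn troc eeuwp
Hunk 2: at line 2 remove [icrr,spyu] add [fyqj,cwzzk] -> 12 lines: ibxky vwgpw fyqj cwzzk xwou luf xvf pcpm zwmii rhn troc eeuwp
Hunk 3: at line 5 remove [xvf,pcpm] add [snl] -> 11 lines: ibxky vwgpw fyqj cwzzk xwou luf snl zwmii rhn troc eeuwp
Hunk 4: at line 2 remove [cwzzk,xwou] add [ideq,exy,ewn] -> 12 lines: ibxky vwgpw fyqj ideq exy ewn luf snl zwmii rhn troc eeuwp
Final line 7: luf

Answer: luf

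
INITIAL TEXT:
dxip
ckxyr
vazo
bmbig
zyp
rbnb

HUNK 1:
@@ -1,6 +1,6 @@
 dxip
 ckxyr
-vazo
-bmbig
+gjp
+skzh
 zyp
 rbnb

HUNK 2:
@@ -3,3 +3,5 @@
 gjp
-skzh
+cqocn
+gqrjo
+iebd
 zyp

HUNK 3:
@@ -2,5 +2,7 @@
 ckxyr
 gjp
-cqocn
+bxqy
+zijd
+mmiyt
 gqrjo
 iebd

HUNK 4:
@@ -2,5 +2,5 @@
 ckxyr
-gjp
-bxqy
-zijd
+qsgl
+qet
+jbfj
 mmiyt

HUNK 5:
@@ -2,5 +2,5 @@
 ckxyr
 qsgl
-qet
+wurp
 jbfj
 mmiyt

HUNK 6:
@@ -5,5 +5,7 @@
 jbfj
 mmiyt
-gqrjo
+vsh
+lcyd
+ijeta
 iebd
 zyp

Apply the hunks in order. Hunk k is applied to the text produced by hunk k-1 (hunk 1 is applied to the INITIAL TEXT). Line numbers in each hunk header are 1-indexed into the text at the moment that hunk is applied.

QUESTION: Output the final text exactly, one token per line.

Answer: dxip
ckxyr
qsgl
wurp
jbfj
mmiyt
vsh
lcyd
ijeta
iebd
zyp
rbnb

Derivation:
Hunk 1: at line 1 remove [vazo,bmbig] add [gjp,skzh] -> 6 lines: dxip ckxyr gjp skzh zyp rbnb
Hunk 2: at line 3 remove [skzh] add [cqocn,gqrjo,iebd] -> 8 lines: dxip ckxyr gjp cqocn gqrjo iebd zyp rbnb
Hunk 3: at line 2 remove [cqocn] add [bxqy,zijd,mmiyt] -> 10 lines: dxip ckxyr gjp bxqy zijd mmiyt gqrjo iebd zyp rbnb
Hunk 4: at line 2 remove [gjp,bxqy,zijd] add [qsgl,qet,jbfj] -> 10 lines: dxip ckxyr qsgl qet jbfj mmiyt gqrjo iebd zyp rbnb
Hunk 5: at line 2 remove [qet] add [wurp] -> 10 lines: dxip ckxyr qsgl wurp jbfj mmiyt gqrjo iebd zyp rbnb
Hunk 6: at line 5 remove [gqrjo] add [vsh,lcyd,ijeta] -> 12 lines: dxip ckxyr qsgl wurp jbfj mmiyt vsh lcyd ijeta iebd zyp rbnb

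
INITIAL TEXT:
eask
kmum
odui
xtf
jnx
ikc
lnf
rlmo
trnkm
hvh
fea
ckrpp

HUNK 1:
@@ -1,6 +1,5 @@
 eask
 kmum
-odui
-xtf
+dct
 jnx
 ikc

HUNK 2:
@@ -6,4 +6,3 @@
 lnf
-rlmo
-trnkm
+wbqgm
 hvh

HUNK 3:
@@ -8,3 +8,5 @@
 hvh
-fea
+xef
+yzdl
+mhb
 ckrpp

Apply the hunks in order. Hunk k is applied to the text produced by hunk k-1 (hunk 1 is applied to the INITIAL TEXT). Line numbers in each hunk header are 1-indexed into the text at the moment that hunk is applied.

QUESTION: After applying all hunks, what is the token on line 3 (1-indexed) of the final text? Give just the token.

Answer: dct

Derivation:
Hunk 1: at line 1 remove [odui,xtf] add [dct] -> 11 lines: eask kmum dct jnx ikc lnf rlmo trnkm hvh fea ckrpp
Hunk 2: at line 6 remove [rlmo,trnkm] add [wbqgm] -> 10 lines: eask kmum dct jnx ikc lnf wbqgm hvh fea ckrpp
Hunk 3: at line 8 remove [fea] add [xef,yzdl,mhb] -> 12 lines: eask kmum dct jnx ikc lnf wbqgm hvh xef yzdl mhb ckrpp
Final line 3: dct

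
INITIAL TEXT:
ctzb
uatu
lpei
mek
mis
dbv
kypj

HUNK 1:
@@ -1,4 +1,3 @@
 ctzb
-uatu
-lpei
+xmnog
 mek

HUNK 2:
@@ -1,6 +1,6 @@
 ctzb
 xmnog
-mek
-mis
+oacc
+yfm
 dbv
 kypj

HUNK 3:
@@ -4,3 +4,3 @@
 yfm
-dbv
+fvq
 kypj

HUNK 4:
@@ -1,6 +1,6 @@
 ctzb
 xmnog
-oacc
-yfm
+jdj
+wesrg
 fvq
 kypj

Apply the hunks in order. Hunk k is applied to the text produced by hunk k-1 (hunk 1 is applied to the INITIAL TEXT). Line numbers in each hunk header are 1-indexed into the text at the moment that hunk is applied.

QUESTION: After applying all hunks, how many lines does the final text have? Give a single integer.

Answer: 6

Derivation:
Hunk 1: at line 1 remove [uatu,lpei] add [xmnog] -> 6 lines: ctzb xmnog mek mis dbv kypj
Hunk 2: at line 1 remove [mek,mis] add [oacc,yfm] -> 6 lines: ctzb xmnog oacc yfm dbv kypj
Hunk 3: at line 4 remove [dbv] add [fvq] -> 6 lines: ctzb xmnog oacc yfm fvq kypj
Hunk 4: at line 1 remove [oacc,yfm] add [jdj,wesrg] -> 6 lines: ctzb xmnog jdj wesrg fvq kypj
Final line count: 6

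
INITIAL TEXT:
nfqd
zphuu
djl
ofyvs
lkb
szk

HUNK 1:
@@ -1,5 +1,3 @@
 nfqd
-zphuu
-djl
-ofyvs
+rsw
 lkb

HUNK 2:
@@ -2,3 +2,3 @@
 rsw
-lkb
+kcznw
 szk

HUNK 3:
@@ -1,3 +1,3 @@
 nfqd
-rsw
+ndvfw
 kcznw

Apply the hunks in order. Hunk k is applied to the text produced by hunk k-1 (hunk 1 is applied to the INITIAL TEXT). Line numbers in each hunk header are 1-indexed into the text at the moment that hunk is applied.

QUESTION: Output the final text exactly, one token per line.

Hunk 1: at line 1 remove [zphuu,djl,ofyvs] add [rsw] -> 4 lines: nfqd rsw lkb szk
Hunk 2: at line 2 remove [lkb] add [kcznw] -> 4 lines: nfqd rsw kcznw szk
Hunk 3: at line 1 remove [rsw] add [ndvfw] -> 4 lines: nfqd ndvfw kcznw szk

Answer: nfqd
ndvfw
kcznw
szk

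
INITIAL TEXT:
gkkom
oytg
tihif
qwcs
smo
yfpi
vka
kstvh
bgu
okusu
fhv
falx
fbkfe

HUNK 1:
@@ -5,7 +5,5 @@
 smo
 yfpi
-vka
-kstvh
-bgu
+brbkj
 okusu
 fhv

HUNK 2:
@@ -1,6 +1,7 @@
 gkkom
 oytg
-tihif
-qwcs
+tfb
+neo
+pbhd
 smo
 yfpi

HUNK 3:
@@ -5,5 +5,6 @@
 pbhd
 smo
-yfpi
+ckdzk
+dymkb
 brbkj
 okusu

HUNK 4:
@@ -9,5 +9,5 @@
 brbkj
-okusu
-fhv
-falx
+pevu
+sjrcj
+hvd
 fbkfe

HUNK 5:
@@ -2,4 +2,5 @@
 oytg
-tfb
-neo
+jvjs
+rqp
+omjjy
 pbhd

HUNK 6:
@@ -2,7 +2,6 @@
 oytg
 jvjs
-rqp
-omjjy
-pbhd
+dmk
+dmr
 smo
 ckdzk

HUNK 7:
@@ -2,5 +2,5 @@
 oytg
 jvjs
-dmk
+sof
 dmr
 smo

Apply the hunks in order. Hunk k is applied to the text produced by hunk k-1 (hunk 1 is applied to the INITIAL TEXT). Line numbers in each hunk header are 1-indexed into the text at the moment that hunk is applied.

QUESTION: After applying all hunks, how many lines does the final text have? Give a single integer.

Hunk 1: at line 5 remove [vka,kstvh,bgu] add [brbkj] -> 11 lines: gkkom oytg tihif qwcs smo yfpi brbkj okusu fhv falx fbkfe
Hunk 2: at line 1 remove [tihif,qwcs] add [tfb,neo,pbhd] -> 12 lines: gkkom oytg tfb neo pbhd smo yfpi brbkj okusu fhv falx fbkfe
Hunk 3: at line 5 remove [yfpi] add [ckdzk,dymkb] -> 13 lines: gkkom oytg tfb neo pbhd smo ckdzk dymkb brbkj okusu fhv falx fbkfe
Hunk 4: at line 9 remove [okusu,fhv,falx] add [pevu,sjrcj,hvd] -> 13 lines: gkkom oytg tfb neo pbhd smo ckdzk dymkb brbkj pevu sjrcj hvd fbkfe
Hunk 5: at line 2 remove [tfb,neo] add [jvjs,rqp,omjjy] -> 14 lines: gkkom oytg jvjs rqp omjjy pbhd smo ckdzk dymkb brbkj pevu sjrcj hvd fbkfe
Hunk 6: at line 2 remove [rqp,omjjy,pbhd] add [dmk,dmr] -> 13 lines: gkkom oytg jvjs dmk dmr smo ckdzk dymkb brbkj pevu sjrcj hvd fbkfe
Hunk 7: at line 2 remove [dmk] add [sof] -> 13 lines: gkkom oytg jvjs sof dmr smo ckdzk dymkb brbkj pevu sjrcj hvd fbkfe
Final line count: 13

Answer: 13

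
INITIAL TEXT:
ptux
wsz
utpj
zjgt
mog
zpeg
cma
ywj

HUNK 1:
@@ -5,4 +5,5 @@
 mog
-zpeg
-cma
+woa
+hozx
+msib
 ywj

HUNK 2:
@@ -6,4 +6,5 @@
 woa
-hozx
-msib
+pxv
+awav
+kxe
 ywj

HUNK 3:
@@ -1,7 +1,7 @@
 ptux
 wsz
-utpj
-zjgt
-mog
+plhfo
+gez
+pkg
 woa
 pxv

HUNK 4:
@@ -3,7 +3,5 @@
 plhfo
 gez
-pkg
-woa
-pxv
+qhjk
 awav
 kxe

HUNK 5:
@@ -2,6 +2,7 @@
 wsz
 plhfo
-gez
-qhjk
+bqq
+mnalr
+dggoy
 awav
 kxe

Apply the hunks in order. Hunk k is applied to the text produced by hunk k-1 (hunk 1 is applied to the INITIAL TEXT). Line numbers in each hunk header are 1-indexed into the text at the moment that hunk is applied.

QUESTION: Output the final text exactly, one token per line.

Answer: ptux
wsz
plhfo
bqq
mnalr
dggoy
awav
kxe
ywj

Derivation:
Hunk 1: at line 5 remove [zpeg,cma] add [woa,hozx,msib] -> 9 lines: ptux wsz utpj zjgt mog woa hozx msib ywj
Hunk 2: at line 6 remove [hozx,msib] add [pxv,awav,kxe] -> 10 lines: ptux wsz utpj zjgt mog woa pxv awav kxe ywj
Hunk 3: at line 1 remove [utpj,zjgt,mog] add [plhfo,gez,pkg] -> 10 lines: ptux wsz plhfo gez pkg woa pxv awav kxe ywj
Hunk 4: at line 3 remove [pkg,woa,pxv] add [qhjk] -> 8 lines: ptux wsz plhfo gez qhjk awav kxe ywj
Hunk 5: at line 2 remove [gez,qhjk] add [bqq,mnalr,dggoy] -> 9 lines: ptux wsz plhfo bqq mnalr dggoy awav kxe ywj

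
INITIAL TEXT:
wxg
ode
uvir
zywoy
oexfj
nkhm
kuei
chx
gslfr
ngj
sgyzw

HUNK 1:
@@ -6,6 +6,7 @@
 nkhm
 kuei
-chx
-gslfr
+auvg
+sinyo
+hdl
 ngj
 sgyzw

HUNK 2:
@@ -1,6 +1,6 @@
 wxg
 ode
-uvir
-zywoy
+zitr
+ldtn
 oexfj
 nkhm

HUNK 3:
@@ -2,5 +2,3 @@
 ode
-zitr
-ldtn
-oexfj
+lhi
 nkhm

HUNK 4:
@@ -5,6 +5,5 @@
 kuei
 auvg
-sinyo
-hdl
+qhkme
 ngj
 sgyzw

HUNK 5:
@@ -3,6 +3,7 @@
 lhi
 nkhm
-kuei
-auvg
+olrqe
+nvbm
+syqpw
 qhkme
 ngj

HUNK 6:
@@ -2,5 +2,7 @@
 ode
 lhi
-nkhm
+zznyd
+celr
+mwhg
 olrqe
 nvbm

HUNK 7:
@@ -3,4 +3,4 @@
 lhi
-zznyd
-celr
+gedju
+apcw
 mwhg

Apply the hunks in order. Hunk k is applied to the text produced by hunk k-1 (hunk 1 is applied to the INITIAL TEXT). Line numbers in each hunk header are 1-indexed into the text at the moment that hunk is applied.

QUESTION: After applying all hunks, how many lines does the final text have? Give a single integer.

Answer: 12

Derivation:
Hunk 1: at line 6 remove [chx,gslfr] add [auvg,sinyo,hdl] -> 12 lines: wxg ode uvir zywoy oexfj nkhm kuei auvg sinyo hdl ngj sgyzw
Hunk 2: at line 1 remove [uvir,zywoy] add [zitr,ldtn] -> 12 lines: wxg ode zitr ldtn oexfj nkhm kuei auvg sinyo hdl ngj sgyzw
Hunk 3: at line 2 remove [zitr,ldtn,oexfj] add [lhi] -> 10 lines: wxg ode lhi nkhm kuei auvg sinyo hdl ngj sgyzw
Hunk 4: at line 5 remove [sinyo,hdl] add [qhkme] -> 9 lines: wxg ode lhi nkhm kuei auvg qhkme ngj sgyzw
Hunk 5: at line 3 remove [kuei,auvg] add [olrqe,nvbm,syqpw] -> 10 lines: wxg ode lhi nkhm olrqe nvbm syqpw qhkme ngj sgyzw
Hunk 6: at line 2 remove [nkhm] add [zznyd,celr,mwhg] -> 12 lines: wxg ode lhi zznyd celr mwhg olrqe nvbm syqpw qhkme ngj sgyzw
Hunk 7: at line 3 remove [zznyd,celr] add [gedju,apcw] -> 12 lines: wxg ode lhi gedju apcw mwhg olrqe nvbm syqpw qhkme ngj sgyzw
Final line count: 12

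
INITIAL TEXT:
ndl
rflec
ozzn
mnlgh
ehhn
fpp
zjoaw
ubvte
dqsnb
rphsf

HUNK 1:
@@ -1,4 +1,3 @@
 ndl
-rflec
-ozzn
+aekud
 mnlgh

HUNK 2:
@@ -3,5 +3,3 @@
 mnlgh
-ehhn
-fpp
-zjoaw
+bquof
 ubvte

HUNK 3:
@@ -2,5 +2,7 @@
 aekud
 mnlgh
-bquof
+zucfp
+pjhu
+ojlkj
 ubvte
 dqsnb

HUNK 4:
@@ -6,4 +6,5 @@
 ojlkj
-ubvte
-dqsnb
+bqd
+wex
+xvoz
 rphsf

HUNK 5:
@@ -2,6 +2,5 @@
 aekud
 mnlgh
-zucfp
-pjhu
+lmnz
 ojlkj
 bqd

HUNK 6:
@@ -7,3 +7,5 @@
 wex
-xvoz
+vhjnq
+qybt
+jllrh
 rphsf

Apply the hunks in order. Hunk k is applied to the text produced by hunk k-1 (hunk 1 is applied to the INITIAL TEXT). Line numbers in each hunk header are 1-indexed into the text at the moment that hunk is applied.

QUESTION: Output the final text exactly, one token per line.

Hunk 1: at line 1 remove [rflec,ozzn] add [aekud] -> 9 lines: ndl aekud mnlgh ehhn fpp zjoaw ubvte dqsnb rphsf
Hunk 2: at line 3 remove [ehhn,fpp,zjoaw] add [bquof] -> 7 lines: ndl aekud mnlgh bquof ubvte dqsnb rphsf
Hunk 3: at line 2 remove [bquof] add [zucfp,pjhu,ojlkj] -> 9 lines: ndl aekud mnlgh zucfp pjhu ojlkj ubvte dqsnb rphsf
Hunk 4: at line 6 remove [ubvte,dqsnb] add [bqd,wex,xvoz] -> 10 lines: ndl aekud mnlgh zucfp pjhu ojlkj bqd wex xvoz rphsf
Hunk 5: at line 2 remove [zucfp,pjhu] add [lmnz] -> 9 lines: ndl aekud mnlgh lmnz ojlkj bqd wex xvoz rphsf
Hunk 6: at line 7 remove [xvoz] add [vhjnq,qybt,jllrh] -> 11 lines: ndl aekud mnlgh lmnz ojlkj bqd wex vhjnq qybt jllrh rphsf

Answer: ndl
aekud
mnlgh
lmnz
ojlkj
bqd
wex
vhjnq
qybt
jllrh
rphsf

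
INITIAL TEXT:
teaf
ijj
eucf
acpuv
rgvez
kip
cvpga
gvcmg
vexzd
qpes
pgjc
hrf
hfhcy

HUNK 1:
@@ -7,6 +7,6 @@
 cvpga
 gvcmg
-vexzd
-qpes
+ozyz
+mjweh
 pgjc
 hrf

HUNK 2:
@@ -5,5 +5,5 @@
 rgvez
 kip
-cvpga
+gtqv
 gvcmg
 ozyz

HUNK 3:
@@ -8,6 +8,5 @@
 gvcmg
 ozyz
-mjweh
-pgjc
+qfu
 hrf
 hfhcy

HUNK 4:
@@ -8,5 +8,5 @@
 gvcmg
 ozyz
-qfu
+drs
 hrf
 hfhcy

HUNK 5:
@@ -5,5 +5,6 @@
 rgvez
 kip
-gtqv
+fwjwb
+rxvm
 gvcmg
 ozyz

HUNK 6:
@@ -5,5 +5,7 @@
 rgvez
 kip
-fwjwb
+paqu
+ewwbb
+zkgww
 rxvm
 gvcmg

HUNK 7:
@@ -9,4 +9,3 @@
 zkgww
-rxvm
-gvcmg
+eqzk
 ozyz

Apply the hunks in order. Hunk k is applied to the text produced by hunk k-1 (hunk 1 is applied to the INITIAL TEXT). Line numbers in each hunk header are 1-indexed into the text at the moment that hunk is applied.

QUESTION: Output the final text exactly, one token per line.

Hunk 1: at line 7 remove [vexzd,qpes] add [ozyz,mjweh] -> 13 lines: teaf ijj eucf acpuv rgvez kip cvpga gvcmg ozyz mjweh pgjc hrf hfhcy
Hunk 2: at line 5 remove [cvpga] add [gtqv] -> 13 lines: teaf ijj eucf acpuv rgvez kip gtqv gvcmg ozyz mjweh pgjc hrf hfhcy
Hunk 3: at line 8 remove [mjweh,pgjc] add [qfu] -> 12 lines: teaf ijj eucf acpuv rgvez kip gtqv gvcmg ozyz qfu hrf hfhcy
Hunk 4: at line 8 remove [qfu] add [drs] -> 12 lines: teaf ijj eucf acpuv rgvez kip gtqv gvcmg ozyz drs hrf hfhcy
Hunk 5: at line 5 remove [gtqv] add [fwjwb,rxvm] -> 13 lines: teaf ijj eucf acpuv rgvez kip fwjwb rxvm gvcmg ozyz drs hrf hfhcy
Hunk 6: at line 5 remove [fwjwb] add [paqu,ewwbb,zkgww] -> 15 lines: teaf ijj eucf acpuv rgvez kip paqu ewwbb zkgww rxvm gvcmg ozyz drs hrf hfhcy
Hunk 7: at line 9 remove [rxvm,gvcmg] add [eqzk] -> 14 lines: teaf ijj eucf acpuv rgvez kip paqu ewwbb zkgww eqzk ozyz drs hrf hfhcy

Answer: teaf
ijj
eucf
acpuv
rgvez
kip
paqu
ewwbb
zkgww
eqzk
ozyz
drs
hrf
hfhcy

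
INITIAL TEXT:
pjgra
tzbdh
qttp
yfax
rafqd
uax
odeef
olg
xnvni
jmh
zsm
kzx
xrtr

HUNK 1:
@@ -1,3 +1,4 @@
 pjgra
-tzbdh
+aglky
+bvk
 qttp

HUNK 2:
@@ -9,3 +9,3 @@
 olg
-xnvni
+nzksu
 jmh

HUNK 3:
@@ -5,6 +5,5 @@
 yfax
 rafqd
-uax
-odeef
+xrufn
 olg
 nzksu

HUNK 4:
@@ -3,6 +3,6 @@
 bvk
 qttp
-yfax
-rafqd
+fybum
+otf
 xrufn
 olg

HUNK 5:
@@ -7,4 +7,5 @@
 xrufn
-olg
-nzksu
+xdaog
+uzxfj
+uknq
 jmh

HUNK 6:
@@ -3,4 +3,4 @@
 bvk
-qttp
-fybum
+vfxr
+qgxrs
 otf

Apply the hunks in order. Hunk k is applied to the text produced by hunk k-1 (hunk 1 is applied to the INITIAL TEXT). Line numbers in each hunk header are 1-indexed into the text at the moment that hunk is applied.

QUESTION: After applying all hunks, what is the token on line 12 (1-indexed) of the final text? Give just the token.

Hunk 1: at line 1 remove [tzbdh] add [aglky,bvk] -> 14 lines: pjgra aglky bvk qttp yfax rafqd uax odeef olg xnvni jmh zsm kzx xrtr
Hunk 2: at line 9 remove [xnvni] add [nzksu] -> 14 lines: pjgra aglky bvk qttp yfax rafqd uax odeef olg nzksu jmh zsm kzx xrtr
Hunk 3: at line 5 remove [uax,odeef] add [xrufn] -> 13 lines: pjgra aglky bvk qttp yfax rafqd xrufn olg nzksu jmh zsm kzx xrtr
Hunk 4: at line 3 remove [yfax,rafqd] add [fybum,otf] -> 13 lines: pjgra aglky bvk qttp fybum otf xrufn olg nzksu jmh zsm kzx xrtr
Hunk 5: at line 7 remove [olg,nzksu] add [xdaog,uzxfj,uknq] -> 14 lines: pjgra aglky bvk qttp fybum otf xrufn xdaog uzxfj uknq jmh zsm kzx xrtr
Hunk 6: at line 3 remove [qttp,fybum] add [vfxr,qgxrs] -> 14 lines: pjgra aglky bvk vfxr qgxrs otf xrufn xdaog uzxfj uknq jmh zsm kzx xrtr
Final line 12: zsm

Answer: zsm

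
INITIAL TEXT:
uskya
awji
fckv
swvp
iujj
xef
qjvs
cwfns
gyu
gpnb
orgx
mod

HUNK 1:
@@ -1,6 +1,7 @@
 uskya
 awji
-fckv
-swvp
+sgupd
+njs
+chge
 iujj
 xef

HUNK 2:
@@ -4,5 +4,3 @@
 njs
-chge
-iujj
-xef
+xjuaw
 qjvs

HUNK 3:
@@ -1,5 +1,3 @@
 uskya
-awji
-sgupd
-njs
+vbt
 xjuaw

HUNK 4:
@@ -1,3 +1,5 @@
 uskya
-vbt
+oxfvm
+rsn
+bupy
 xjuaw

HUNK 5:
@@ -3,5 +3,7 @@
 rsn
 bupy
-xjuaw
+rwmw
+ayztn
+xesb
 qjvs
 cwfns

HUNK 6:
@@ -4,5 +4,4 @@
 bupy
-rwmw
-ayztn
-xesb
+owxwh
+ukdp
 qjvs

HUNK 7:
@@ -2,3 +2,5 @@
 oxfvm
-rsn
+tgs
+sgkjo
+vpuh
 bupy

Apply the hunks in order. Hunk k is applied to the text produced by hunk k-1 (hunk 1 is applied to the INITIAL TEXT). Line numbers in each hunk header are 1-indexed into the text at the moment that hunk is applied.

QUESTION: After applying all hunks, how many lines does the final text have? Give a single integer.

Hunk 1: at line 1 remove [fckv,swvp] add [sgupd,njs,chge] -> 13 lines: uskya awji sgupd njs chge iujj xef qjvs cwfns gyu gpnb orgx mod
Hunk 2: at line 4 remove [chge,iujj,xef] add [xjuaw] -> 11 lines: uskya awji sgupd njs xjuaw qjvs cwfns gyu gpnb orgx mod
Hunk 3: at line 1 remove [awji,sgupd,njs] add [vbt] -> 9 lines: uskya vbt xjuaw qjvs cwfns gyu gpnb orgx mod
Hunk 4: at line 1 remove [vbt] add [oxfvm,rsn,bupy] -> 11 lines: uskya oxfvm rsn bupy xjuaw qjvs cwfns gyu gpnb orgx mod
Hunk 5: at line 3 remove [xjuaw] add [rwmw,ayztn,xesb] -> 13 lines: uskya oxfvm rsn bupy rwmw ayztn xesb qjvs cwfns gyu gpnb orgx mod
Hunk 6: at line 4 remove [rwmw,ayztn,xesb] add [owxwh,ukdp] -> 12 lines: uskya oxfvm rsn bupy owxwh ukdp qjvs cwfns gyu gpnb orgx mod
Hunk 7: at line 2 remove [rsn] add [tgs,sgkjo,vpuh] -> 14 lines: uskya oxfvm tgs sgkjo vpuh bupy owxwh ukdp qjvs cwfns gyu gpnb orgx mod
Final line count: 14

Answer: 14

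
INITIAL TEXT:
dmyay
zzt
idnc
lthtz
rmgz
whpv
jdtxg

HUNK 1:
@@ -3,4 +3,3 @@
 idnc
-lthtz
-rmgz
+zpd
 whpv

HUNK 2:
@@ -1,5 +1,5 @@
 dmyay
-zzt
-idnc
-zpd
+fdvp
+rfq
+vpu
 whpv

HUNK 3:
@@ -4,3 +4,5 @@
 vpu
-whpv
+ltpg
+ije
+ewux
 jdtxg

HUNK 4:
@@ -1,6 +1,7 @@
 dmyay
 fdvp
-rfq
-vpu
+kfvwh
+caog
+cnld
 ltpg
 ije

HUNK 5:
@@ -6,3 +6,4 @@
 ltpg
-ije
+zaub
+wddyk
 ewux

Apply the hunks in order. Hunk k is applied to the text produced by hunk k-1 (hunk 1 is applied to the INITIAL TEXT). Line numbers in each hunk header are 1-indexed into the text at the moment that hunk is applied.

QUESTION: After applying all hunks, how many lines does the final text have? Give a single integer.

Answer: 10

Derivation:
Hunk 1: at line 3 remove [lthtz,rmgz] add [zpd] -> 6 lines: dmyay zzt idnc zpd whpv jdtxg
Hunk 2: at line 1 remove [zzt,idnc,zpd] add [fdvp,rfq,vpu] -> 6 lines: dmyay fdvp rfq vpu whpv jdtxg
Hunk 3: at line 4 remove [whpv] add [ltpg,ije,ewux] -> 8 lines: dmyay fdvp rfq vpu ltpg ije ewux jdtxg
Hunk 4: at line 1 remove [rfq,vpu] add [kfvwh,caog,cnld] -> 9 lines: dmyay fdvp kfvwh caog cnld ltpg ije ewux jdtxg
Hunk 5: at line 6 remove [ije] add [zaub,wddyk] -> 10 lines: dmyay fdvp kfvwh caog cnld ltpg zaub wddyk ewux jdtxg
Final line count: 10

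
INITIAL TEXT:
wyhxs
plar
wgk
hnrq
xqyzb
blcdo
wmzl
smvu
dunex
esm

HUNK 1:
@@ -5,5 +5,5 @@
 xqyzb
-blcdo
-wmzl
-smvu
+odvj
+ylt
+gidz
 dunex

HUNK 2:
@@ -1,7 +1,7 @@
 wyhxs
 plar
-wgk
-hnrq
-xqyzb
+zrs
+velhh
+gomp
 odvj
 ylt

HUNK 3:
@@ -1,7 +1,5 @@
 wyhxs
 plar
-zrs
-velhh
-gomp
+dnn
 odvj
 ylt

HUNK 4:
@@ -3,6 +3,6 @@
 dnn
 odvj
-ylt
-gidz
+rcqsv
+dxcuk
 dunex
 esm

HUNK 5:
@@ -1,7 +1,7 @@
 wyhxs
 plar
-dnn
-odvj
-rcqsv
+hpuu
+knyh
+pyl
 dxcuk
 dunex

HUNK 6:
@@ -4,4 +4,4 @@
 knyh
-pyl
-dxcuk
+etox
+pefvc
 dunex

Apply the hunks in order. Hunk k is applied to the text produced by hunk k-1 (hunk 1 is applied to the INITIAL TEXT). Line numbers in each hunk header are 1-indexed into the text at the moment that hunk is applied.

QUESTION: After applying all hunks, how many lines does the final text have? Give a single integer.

Hunk 1: at line 5 remove [blcdo,wmzl,smvu] add [odvj,ylt,gidz] -> 10 lines: wyhxs plar wgk hnrq xqyzb odvj ylt gidz dunex esm
Hunk 2: at line 1 remove [wgk,hnrq,xqyzb] add [zrs,velhh,gomp] -> 10 lines: wyhxs plar zrs velhh gomp odvj ylt gidz dunex esm
Hunk 3: at line 1 remove [zrs,velhh,gomp] add [dnn] -> 8 lines: wyhxs plar dnn odvj ylt gidz dunex esm
Hunk 4: at line 3 remove [ylt,gidz] add [rcqsv,dxcuk] -> 8 lines: wyhxs plar dnn odvj rcqsv dxcuk dunex esm
Hunk 5: at line 1 remove [dnn,odvj,rcqsv] add [hpuu,knyh,pyl] -> 8 lines: wyhxs plar hpuu knyh pyl dxcuk dunex esm
Hunk 6: at line 4 remove [pyl,dxcuk] add [etox,pefvc] -> 8 lines: wyhxs plar hpuu knyh etox pefvc dunex esm
Final line count: 8

Answer: 8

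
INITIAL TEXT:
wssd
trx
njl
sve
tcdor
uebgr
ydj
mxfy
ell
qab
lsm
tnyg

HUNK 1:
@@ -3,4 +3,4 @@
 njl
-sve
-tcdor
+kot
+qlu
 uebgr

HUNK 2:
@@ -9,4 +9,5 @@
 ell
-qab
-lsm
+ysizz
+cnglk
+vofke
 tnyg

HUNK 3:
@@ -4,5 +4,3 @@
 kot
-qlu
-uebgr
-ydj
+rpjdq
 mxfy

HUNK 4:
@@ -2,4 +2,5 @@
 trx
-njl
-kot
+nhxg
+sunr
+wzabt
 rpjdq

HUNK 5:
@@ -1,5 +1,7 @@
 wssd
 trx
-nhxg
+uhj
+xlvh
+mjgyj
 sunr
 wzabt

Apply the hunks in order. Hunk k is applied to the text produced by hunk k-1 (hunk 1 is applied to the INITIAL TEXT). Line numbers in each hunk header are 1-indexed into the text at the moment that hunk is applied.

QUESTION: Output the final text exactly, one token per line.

Hunk 1: at line 3 remove [sve,tcdor] add [kot,qlu] -> 12 lines: wssd trx njl kot qlu uebgr ydj mxfy ell qab lsm tnyg
Hunk 2: at line 9 remove [qab,lsm] add [ysizz,cnglk,vofke] -> 13 lines: wssd trx njl kot qlu uebgr ydj mxfy ell ysizz cnglk vofke tnyg
Hunk 3: at line 4 remove [qlu,uebgr,ydj] add [rpjdq] -> 11 lines: wssd trx njl kot rpjdq mxfy ell ysizz cnglk vofke tnyg
Hunk 4: at line 2 remove [njl,kot] add [nhxg,sunr,wzabt] -> 12 lines: wssd trx nhxg sunr wzabt rpjdq mxfy ell ysizz cnglk vofke tnyg
Hunk 5: at line 1 remove [nhxg] add [uhj,xlvh,mjgyj] -> 14 lines: wssd trx uhj xlvh mjgyj sunr wzabt rpjdq mxfy ell ysizz cnglk vofke tnyg

Answer: wssd
trx
uhj
xlvh
mjgyj
sunr
wzabt
rpjdq
mxfy
ell
ysizz
cnglk
vofke
tnyg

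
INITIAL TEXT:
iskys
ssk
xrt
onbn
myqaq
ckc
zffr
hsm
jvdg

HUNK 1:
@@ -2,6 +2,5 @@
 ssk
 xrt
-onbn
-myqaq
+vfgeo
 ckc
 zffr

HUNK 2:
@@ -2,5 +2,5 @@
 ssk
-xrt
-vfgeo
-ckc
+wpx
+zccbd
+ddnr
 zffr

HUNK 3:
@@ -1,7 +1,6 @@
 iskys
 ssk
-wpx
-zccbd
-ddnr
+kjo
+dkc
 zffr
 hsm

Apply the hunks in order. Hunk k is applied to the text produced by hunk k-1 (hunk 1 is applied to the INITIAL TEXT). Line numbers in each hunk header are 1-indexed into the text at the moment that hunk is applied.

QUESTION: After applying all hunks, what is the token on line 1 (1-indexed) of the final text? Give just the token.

Hunk 1: at line 2 remove [onbn,myqaq] add [vfgeo] -> 8 lines: iskys ssk xrt vfgeo ckc zffr hsm jvdg
Hunk 2: at line 2 remove [xrt,vfgeo,ckc] add [wpx,zccbd,ddnr] -> 8 lines: iskys ssk wpx zccbd ddnr zffr hsm jvdg
Hunk 3: at line 1 remove [wpx,zccbd,ddnr] add [kjo,dkc] -> 7 lines: iskys ssk kjo dkc zffr hsm jvdg
Final line 1: iskys

Answer: iskys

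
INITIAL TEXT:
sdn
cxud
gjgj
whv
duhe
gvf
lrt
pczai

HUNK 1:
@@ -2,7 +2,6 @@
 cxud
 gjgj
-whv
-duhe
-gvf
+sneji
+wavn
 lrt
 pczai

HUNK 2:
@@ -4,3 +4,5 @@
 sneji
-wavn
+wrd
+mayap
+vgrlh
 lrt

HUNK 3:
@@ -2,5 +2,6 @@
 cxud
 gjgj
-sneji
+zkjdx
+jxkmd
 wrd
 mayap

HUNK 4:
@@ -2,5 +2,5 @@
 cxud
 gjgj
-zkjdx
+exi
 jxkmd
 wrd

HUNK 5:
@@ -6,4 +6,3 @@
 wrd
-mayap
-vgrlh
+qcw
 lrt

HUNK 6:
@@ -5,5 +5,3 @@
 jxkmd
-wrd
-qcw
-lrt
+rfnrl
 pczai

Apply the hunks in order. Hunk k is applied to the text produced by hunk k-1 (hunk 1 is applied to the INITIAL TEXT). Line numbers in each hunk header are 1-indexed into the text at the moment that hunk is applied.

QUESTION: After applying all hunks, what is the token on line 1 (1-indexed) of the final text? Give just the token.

Answer: sdn

Derivation:
Hunk 1: at line 2 remove [whv,duhe,gvf] add [sneji,wavn] -> 7 lines: sdn cxud gjgj sneji wavn lrt pczai
Hunk 2: at line 4 remove [wavn] add [wrd,mayap,vgrlh] -> 9 lines: sdn cxud gjgj sneji wrd mayap vgrlh lrt pczai
Hunk 3: at line 2 remove [sneji] add [zkjdx,jxkmd] -> 10 lines: sdn cxud gjgj zkjdx jxkmd wrd mayap vgrlh lrt pczai
Hunk 4: at line 2 remove [zkjdx] add [exi] -> 10 lines: sdn cxud gjgj exi jxkmd wrd mayap vgrlh lrt pczai
Hunk 5: at line 6 remove [mayap,vgrlh] add [qcw] -> 9 lines: sdn cxud gjgj exi jxkmd wrd qcw lrt pczai
Hunk 6: at line 5 remove [wrd,qcw,lrt] add [rfnrl] -> 7 lines: sdn cxud gjgj exi jxkmd rfnrl pczai
Final line 1: sdn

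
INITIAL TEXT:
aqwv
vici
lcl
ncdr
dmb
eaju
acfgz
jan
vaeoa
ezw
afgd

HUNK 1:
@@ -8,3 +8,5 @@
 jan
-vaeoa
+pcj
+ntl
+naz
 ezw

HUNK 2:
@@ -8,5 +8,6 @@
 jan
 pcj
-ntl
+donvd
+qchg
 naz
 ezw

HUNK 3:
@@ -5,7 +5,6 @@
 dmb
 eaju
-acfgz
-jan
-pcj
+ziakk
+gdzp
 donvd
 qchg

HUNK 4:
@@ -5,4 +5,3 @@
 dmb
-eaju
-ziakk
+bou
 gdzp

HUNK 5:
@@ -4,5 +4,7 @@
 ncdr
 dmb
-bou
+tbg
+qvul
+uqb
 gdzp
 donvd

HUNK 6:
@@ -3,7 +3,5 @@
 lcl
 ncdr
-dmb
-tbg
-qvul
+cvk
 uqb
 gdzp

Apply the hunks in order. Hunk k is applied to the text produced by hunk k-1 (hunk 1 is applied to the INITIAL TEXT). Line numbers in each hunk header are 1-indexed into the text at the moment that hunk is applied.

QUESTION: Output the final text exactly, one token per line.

Hunk 1: at line 8 remove [vaeoa] add [pcj,ntl,naz] -> 13 lines: aqwv vici lcl ncdr dmb eaju acfgz jan pcj ntl naz ezw afgd
Hunk 2: at line 8 remove [ntl] add [donvd,qchg] -> 14 lines: aqwv vici lcl ncdr dmb eaju acfgz jan pcj donvd qchg naz ezw afgd
Hunk 3: at line 5 remove [acfgz,jan,pcj] add [ziakk,gdzp] -> 13 lines: aqwv vici lcl ncdr dmb eaju ziakk gdzp donvd qchg naz ezw afgd
Hunk 4: at line 5 remove [eaju,ziakk] add [bou] -> 12 lines: aqwv vici lcl ncdr dmb bou gdzp donvd qchg naz ezw afgd
Hunk 5: at line 4 remove [bou] add [tbg,qvul,uqb] -> 14 lines: aqwv vici lcl ncdr dmb tbg qvul uqb gdzp donvd qchg naz ezw afgd
Hunk 6: at line 3 remove [dmb,tbg,qvul] add [cvk] -> 12 lines: aqwv vici lcl ncdr cvk uqb gdzp donvd qchg naz ezw afgd

Answer: aqwv
vici
lcl
ncdr
cvk
uqb
gdzp
donvd
qchg
naz
ezw
afgd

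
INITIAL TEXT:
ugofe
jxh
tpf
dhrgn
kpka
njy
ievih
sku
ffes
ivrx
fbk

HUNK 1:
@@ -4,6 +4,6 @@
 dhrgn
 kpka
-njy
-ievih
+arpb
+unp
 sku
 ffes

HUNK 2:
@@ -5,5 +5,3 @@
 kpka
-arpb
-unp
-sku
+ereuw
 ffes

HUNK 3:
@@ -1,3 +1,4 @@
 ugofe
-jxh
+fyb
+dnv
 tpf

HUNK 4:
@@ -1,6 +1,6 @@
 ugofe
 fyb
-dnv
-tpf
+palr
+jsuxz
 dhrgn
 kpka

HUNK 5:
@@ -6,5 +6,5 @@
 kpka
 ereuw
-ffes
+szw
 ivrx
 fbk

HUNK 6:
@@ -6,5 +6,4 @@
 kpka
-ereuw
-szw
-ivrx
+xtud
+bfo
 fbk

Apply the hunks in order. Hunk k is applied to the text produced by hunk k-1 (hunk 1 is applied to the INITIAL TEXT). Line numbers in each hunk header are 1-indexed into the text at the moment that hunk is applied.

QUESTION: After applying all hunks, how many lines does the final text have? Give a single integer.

Answer: 9

Derivation:
Hunk 1: at line 4 remove [njy,ievih] add [arpb,unp] -> 11 lines: ugofe jxh tpf dhrgn kpka arpb unp sku ffes ivrx fbk
Hunk 2: at line 5 remove [arpb,unp,sku] add [ereuw] -> 9 lines: ugofe jxh tpf dhrgn kpka ereuw ffes ivrx fbk
Hunk 3: at line 1 remove [jxh] add [fyb,dnv] -> 10 lines: ugofe fyb dnv tpf dhrgn kpka ereuw ffes ivrx fbk
Hunk 4: at line 1 remove [dnv,tpf] add [palr,jsuxz] -> 10 lines: ugofe fyb palr jsuxz dhrgn kpka ereuw ffes ivrx fbk
Hunk 5: at line 6 remove [ffes] add [szw] -> 10 lines: ugofe fyb palr jsuxz dhrgn kpka ereuw szw ivrx fbk
Hunk 6: at line 6 remove [ereuw,szw,ivrx] add [xtud,bfo] -> 9 lines: ugofe fyb palr jsuxz dhrgn kpka xtud bfo fbk
Final line count: 9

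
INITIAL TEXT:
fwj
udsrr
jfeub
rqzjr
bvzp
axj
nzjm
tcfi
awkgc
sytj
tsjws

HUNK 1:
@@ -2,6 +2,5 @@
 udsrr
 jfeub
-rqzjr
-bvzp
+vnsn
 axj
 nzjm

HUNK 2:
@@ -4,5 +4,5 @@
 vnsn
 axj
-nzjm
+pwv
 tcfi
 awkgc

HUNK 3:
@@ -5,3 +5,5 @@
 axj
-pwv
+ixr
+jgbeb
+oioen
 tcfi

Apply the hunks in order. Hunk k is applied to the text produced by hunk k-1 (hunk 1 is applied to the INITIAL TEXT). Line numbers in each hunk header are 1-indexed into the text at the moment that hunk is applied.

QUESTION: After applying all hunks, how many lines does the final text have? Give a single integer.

Hunk 1: at line 2 remove [rqzjr,bvzp] add [vnsn] -> 10 lines: fwj udsrr jfeub vnsn axj nzjm tcfi awkgc sytj tsjws
Hunk 2: at line 4 remove [nzjm] add [pwv] -> 10 lines: fwj udsrr jfeub vnsn axj pwv tcfi awkgc sytj tsjws
Hunk 3: at line 5 remove [pwv] add [ixr,jgbeb,oioen] -> 12 lines: fwj udsrr jfeub vnsn axj ixr jgbeb oioen tcfi awkgc sytj tsjws
Final line count: 12

Answer: 12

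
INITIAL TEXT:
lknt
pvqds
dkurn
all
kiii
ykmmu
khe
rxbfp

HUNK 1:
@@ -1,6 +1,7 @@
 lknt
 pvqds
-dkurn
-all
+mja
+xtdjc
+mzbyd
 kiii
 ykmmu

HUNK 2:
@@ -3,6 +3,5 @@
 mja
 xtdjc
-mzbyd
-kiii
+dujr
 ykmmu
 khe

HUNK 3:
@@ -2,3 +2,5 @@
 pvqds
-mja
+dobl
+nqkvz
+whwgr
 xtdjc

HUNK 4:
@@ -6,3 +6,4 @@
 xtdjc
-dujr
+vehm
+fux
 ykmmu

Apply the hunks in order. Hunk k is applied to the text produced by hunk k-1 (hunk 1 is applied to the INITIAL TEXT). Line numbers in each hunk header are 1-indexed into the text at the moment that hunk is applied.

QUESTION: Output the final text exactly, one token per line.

Hunk 1: at line 1 remove [dkurn,all] add [mja,xtdjc,mzbyd] -> 9 lines: lknt pvqds mja xtdjc mzbyd kiii ykmmu khe rxbfp
Hunk 2: at line 3 remove [mzbyd,kiii] add [dujr] -> 8 lines: lknt pvqds mja xtdjc dujr ykmmu khe rxbfp
Hunk 3: at line 2 remove [mja] add [dobl,nqkvz,whwgr] -> 10 lines: lknt pvqds dobl nqkvz whwgr xtdjc dujr ykmmu khe rxbfp
Hunk 4: at line 6 remove [dujr] add [vehm,fux] -> 11 lines: lknt pvqds dobl nqkvz whwgr xtdjc vehm fux ykmmu khe rxbfp

Answer: lknt
pvqds
dobl
nqkvz
whwgr
xtdjc
vehm
fux
ykmmu
khe
rxbfp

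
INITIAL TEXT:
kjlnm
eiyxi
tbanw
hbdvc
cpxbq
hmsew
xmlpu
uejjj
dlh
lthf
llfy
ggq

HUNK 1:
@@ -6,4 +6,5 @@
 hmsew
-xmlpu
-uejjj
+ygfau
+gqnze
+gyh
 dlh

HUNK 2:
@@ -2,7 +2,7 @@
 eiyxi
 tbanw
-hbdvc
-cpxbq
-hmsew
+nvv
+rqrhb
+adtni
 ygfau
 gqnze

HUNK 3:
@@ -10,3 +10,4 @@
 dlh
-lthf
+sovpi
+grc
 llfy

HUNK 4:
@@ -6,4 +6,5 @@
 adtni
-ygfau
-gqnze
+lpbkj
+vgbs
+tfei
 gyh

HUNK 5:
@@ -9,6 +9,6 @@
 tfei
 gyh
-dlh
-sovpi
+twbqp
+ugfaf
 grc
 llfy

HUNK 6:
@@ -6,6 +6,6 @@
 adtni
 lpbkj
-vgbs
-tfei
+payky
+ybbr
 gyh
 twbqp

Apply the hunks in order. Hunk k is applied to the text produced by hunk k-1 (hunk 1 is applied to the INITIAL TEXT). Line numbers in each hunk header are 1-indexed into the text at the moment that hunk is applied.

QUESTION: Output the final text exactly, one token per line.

Answer: kjlnm
eiyxi
tbanw
nvv
rqrhb
adtni
lpbkj
payky
ybbr
gyh
twbqp
ugfaf
grc
llfy
ggq

Derivation:
Hunk 1: at line 6 remove [xmlpu,uejjj] add [ygfau,gqnze,gyh] -> 13 lines: kjlnm eiyxi tbanw hbdvc cpxbq hmsew ygfau gqnze gyh dlh lthf llfy ggq
Hunk 2: at line 2 remove [hbdvc,cpxbq,hmsew] add [nvv,rqrhb,adtni] -> 13 lines: kjlnm eiyxi tbanw nvv rqrhb adtni ygfau gqnze gyh dlh lthf llfy ggq
Hunk 3: at line 10 remove [lthf] add [sovpi,grc] -> 14 lines: kjlnm eiyxi tbanw nvv rqrhb adtni ygfau gqnze gyh dlh sovpi grc llfy ggq
Hunk 4: at line 6 remove [ygfau,gqnze] add [lpbkj,vgbs,tfei] -> 15 lines: kjlnm eiyxi tbanw nvv rqrhb adtni lpbkj vgbs tfei gyh dlh sovpi grc llfy ggq
Hunk 5: at line 9 remove [dlh,sovpi] add [twbqp,ugfaf] -> 15 lines: kjlnm eiyxi tbanw nvv rqrhb adtni lpbkj vgbs tfei gyh twbqp ugfaf grc llfy ggq
Hunk 6: at line 6 remove [vgbs,tfei] add [payky,ybbr] -> 15 lines: kjlnm eiyxi tbanw nvv rqrhb adtni lpbkj payky ybbr gyh twbqp ugfaf grc llfy ggq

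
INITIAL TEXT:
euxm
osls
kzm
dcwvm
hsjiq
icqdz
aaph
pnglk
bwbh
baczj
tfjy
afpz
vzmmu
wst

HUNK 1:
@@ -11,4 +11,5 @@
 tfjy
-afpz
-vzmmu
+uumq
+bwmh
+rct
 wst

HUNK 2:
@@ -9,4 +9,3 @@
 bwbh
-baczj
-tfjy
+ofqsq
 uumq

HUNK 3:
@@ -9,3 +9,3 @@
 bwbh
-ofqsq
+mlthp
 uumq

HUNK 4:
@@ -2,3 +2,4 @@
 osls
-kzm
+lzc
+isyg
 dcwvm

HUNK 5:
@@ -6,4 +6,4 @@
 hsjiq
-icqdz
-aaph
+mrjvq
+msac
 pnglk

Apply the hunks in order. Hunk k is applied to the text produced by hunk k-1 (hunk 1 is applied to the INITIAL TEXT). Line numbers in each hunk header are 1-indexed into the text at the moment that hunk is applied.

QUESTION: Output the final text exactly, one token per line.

Answer: euxm
osls
lzc
isyg
dcwvm
hsjiq
mrjvq
msac
pnglk
bwbh
mlthp
uumq
bwmh
rct
wst

Derivation:
Hunk 1: at line 11 remove [afpz,vzmmu] add [uumq,bwmh,rct] -> 15 lines: euxm osls kzm dcwvm hsjiq icqdz aaph pnglk bwbh baczj tfjy uumq bwmh rct wst
Hunk 2: at line 9 remove [baczj,tfjy] add [ofqsq] -> 14 lines: euxm osls kzm dcwvm hsjiq icqdz aaph pnglk bwbh ofqsq uumq bwmh rct wst
Hunk 3: at line 9 remove [ofqsq] add [mlthp] -> 14 lines: euxm osls kzm dcwvm hsjiq icqdz aaph pnglk bwbh mlthp uumq bwmh rct wst
Hunk 4: at line 2 remove [kzm] add [lzc,isyg] -> 15 lines: euxm osls lzc isyg dcwvm hsjiq icqdz aaph pnglk bwbh mlthp uumq bwmh rct wst
Hunk 5: at line 6 remove [icqdz,aaph] add [mrjvq,msac] -> 15 lines: euxm osls lzc isyg dcwvm hsjiq mrjvq msac pnglk bwbh mlthp uumq bwmh rct wst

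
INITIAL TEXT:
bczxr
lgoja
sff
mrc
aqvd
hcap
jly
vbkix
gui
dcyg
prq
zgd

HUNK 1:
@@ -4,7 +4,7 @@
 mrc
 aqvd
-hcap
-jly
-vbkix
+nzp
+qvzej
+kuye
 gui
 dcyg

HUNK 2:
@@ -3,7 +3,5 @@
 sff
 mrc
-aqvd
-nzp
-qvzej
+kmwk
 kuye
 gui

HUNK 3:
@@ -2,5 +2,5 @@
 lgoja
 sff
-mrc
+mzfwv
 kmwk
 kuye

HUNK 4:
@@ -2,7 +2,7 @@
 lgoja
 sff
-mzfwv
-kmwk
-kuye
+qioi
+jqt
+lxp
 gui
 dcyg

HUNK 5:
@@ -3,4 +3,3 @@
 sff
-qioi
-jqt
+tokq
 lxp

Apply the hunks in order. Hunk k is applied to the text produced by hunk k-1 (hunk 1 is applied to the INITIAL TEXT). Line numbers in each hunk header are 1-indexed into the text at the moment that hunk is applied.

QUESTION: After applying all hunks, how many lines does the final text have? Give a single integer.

Answer: 9

Derivation:
Hunk 1: at line 4 remove [hcap,jly,vbkix] add [nzp,qvzej,kuye] -> 12 lines: bczxr lgoja sff mrc aqvd nzp qvzej kuye gui dcyg prq zgd
Hunk 2: at line 3 remove [aqvd,nzp,qvzej] add [kmwk] -> 10 lines: bczxr lgoja sff mrc kmwk kuye gui dcyg prq zgd
Hunk 3: at line 2 remove [mrc] add [mzfwv] -> 10 lines: bczxr lgoja sff mzfwv kmwk kuye gui dcyg prq zgd
Hunk 4: at line 2 remove [mzfwv,kmwk,kuye] add [qioi,jqt,lxp] -> 10 lines: bczxr lgoja sff qioi jqt lxp gui dcyg prq zgd
Hunk 5: at line 3 remove [qioi,jqt] add [tokq] -> 9 lines: bczxr lgoja sff tokq lxp gui dcyg prq zgd
Final line count: 9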